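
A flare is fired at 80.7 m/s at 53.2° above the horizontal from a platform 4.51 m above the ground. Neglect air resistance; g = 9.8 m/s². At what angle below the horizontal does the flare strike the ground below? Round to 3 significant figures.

v_x = 80.7 cos 53.2° = 48.34 m/s.
At impact |v_y| = √(v_y0² + 2 g h) = √(64.62² + 2×9.8×4.51) = 65.30 m/s.
Angle below horizontal = arctan(|v_y| / v_x) = arctan(65.30 / 48.34) = 53.5°.

53.5°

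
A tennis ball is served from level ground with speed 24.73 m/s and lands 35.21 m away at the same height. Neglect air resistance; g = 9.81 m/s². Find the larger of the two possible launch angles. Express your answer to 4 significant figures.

Level-ground range: R = v₀² sin(2θ)/g ⇒ sin 2θ = R g / v₀² = 35.21×9.81/24.73² = 0.5648.
2θ = arcsin(0.5648) = 34.388° or 180° − 34.388° = 145.612°.
So θ = 17.19° or θ = 72.81°.

72.81°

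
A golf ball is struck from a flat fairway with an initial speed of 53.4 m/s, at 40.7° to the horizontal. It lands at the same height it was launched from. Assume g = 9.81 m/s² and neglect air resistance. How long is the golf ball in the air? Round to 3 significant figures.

7.10 s

Vertical component: v_y = 53.4 sin 40.7° = 34.82 m/s.
For a projectile landing at launch height, time of flight is t = 2 v_y / g = 2 × 34.82 / 9.81 = 7.10 s.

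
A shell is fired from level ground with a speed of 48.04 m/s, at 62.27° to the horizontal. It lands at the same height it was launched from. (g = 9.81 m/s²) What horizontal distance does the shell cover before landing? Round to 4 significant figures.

For level ground, R = v₀² sin(2θ) / g.
sin(2 × 62.27°) = sin 124.54° = 0.8237.
R = (48.04)² × 0.8237 / 9.81 = 193.8 m.

193.8 m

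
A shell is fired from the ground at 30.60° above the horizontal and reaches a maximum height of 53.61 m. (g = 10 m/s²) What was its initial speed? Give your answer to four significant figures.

64.33 m/s

At maximum height v_y = 0, so (v₀ sin θ)² = 2 g H.
v₀ sin 30.60° = √(2 × 10 × 53.61) = 32.744 m/s.
v₀ = 32.744 / sin 30.60° = 32.744 / 0.5090 = 64.33 m/s.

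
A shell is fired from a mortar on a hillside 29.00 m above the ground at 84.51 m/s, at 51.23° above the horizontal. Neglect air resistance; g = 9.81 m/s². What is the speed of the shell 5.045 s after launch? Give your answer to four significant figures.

55.40 m/s

v_x = 84.51 cos 51.23° = 52.920 m/s (constant).
v_y(t) = 84.51 sin 51.23° − g t = 65.890 − 9.81 × 5.045 = 16.399 m/s.
Speed = √(v_x² + v_y²) = √(2800.5 + 268.93) = 55.40 m/s.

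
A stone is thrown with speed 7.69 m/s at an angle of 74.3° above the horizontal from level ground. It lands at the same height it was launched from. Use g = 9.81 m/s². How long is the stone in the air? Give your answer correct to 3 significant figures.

1.51 s

Vertical component: v_y = 7.69 sin 74.3° = 7.403 m/s.
For a projectile landing at launch height, time of flight is t = 2 v_y / g = 2 × 7.403 / 9.81 = 1.51 s.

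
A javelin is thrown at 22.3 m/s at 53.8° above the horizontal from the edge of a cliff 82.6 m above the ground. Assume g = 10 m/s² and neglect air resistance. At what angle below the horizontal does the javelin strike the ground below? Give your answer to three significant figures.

73.5°

v_x = 22.3 cos 53.8° = 13.17 m/s.
At impact |v_y| = √(v_y0² + 2 g h) = √(18.00² + 2×10×82.6) = 44.45 m/s.
Angle below horizontal = arctan(|v_y| / v_x) = arctan(44.45 / 13.17) = 73.5°.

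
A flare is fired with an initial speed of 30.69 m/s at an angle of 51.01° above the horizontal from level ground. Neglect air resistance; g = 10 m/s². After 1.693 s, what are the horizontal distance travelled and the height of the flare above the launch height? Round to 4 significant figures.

v_x = 30.69 cos 51.01° = 19.310 m/s; v_y0 = 30.69 sin 51.01° = 23.854 m/s.
x = v_x t = 19.310 × 1.693 = 32.69 m.
y = v_y0 t − ½ g t² = 23.854×1.693 − 5.000×1.693² = 26.05 m.

x = 32.69 m, y = 26.05 m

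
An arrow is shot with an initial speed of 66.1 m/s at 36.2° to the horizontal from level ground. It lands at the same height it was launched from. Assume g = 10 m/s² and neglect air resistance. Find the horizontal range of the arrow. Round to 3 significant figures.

For level ground, R = v₀² sin(2θ) / g.
sin(2 × 36.2°) = sin 72.40° = 0.9532.
R = (66.1)² × 0.9532 / 10 = 416 m.

416 m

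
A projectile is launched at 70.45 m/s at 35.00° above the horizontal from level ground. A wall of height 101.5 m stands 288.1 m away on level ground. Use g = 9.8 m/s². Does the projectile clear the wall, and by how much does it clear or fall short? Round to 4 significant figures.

v_x = 70.45 cos 35.00° = 57.709 m/s; v_y0 = 70.45 sin 35.00° = 40.408 m/s.
Time to reach the wall: t = 288.1 / 57.709 = 4.9923 s.
Height at that point: y = 40.408×4.9923 − 4.900×4.9923² = 79.606 m.
That is 101.5 − 79.606 = 21.89 m below the top of the wall, so the projectile does not clear it.

No — it falls 21.89 m short of clearing the wall.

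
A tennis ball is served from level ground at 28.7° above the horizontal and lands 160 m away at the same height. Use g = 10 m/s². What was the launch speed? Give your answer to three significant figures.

43.6 m/s

On level ground, R = v₀² sin(2θ) / g, so v₀ = √(R g / sin 2θ).
sin(2 × 28.7°) = 0.8425.
v₀ = √(160 × 10 / 0.8425) = √1899 = 43.6 m/s.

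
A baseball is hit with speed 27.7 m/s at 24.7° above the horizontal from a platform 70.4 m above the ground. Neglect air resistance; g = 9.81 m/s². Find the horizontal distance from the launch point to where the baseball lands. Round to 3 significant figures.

Components: v_x = 27.7 cos 24.7° = 25.17 m/s, v_y = 27.7 sin 24.7° = 11.57 m/s.
Vertical: 0 = 70.4 + 11.57 t − ½(9.81) t² ⇒ 4.905 t² − 11.57 t − 70.4 = 0.
t = [11.57 + √(133.9 + 1381)] / 9.810 = 5.147 s.
Horizontal: R = v_x · t = 25.17 × 5.147 = 130 m.

130 m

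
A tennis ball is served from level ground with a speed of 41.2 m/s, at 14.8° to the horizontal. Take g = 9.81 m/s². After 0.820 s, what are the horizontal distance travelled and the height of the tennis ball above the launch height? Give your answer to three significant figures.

x = 32.7 m, y = 5.33 m

v_x = 41.2 cos 14.8° = 39.83 m/s; v_y0 = 41.2 sin 14.8° = 10.52 m/s.
x = v_x t = 39.83 × 0.820 = 32.7 m.
y = v_y0 t − ½ g t² = 10.52×0.820 − 4.905×0.820² = 5.33 m.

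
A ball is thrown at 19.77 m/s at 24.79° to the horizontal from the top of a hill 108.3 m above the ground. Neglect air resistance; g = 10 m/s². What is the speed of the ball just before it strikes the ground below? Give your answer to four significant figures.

v_x = 19.77 cos 24.79° = 17.948 m/s is unchanged throughout.
For the vertical component, v_y² = v_y0² + 2 g h = (8.2894)² + 2×10×108.3 = 2234.7, so |v_y| = 47.273 m/s.
Impact speed = √(v_x² + v_y²) = √(322.13 + 2234.7) = 50.57 m/s.

50.57 m/s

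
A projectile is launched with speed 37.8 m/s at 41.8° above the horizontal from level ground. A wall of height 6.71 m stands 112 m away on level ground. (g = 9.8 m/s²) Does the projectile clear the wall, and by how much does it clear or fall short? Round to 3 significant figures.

Yes — it clears the wall by 16.0 m.

v_x = 37.8 cos 41.8° = 28.18 m/s; v_y0 = 37.8 sin 41.8° = 25.19 m/s.
Time to reach the wall: t = 112 / 28.18 = 3.974 s.
Height at that point: y = 25.19×3.974 − 4.900×3.974² = 22.72 m.
That is 22.72 − 6.71 = 16.0 m above the top of the wall, so the projectile clears it.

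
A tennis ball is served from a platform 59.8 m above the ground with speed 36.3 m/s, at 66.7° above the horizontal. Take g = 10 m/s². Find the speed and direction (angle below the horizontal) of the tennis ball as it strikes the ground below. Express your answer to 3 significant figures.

50.1 m/s at 73.4° below the horizontal

v_x = 36.3 cos 66.7° = 14.36 m/s (constant).
|v_y| at impact = √((33.34)² + 2×10×59.8) = 48.04 m/s.
Speed = √(14.36² + 48.04²) = 50.1 m/s; angle = arctan(48.04/14.36) = 73.4° below horizontal.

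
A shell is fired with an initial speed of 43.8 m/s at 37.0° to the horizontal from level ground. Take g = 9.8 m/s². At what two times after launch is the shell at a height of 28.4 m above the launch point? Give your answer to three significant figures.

v_y0 = 43.8 sin 37.0° = 26.36 m/s.
Set y = v_y0 t − ½ g t² = 28.4: 4.900 t² − 26.36 t + 28.4 = 0.
t = [26.36 ± √(694.8 − 556.6)] / 9.8 = (26.36 ± 11.76) / 9.8, giving t = 1.49 s or t = 3.89 s.
So the shell is at 28.4 m at t = 1.49 s (rising) and t = 3.89 s (falling).

1.49 s and 3.89 s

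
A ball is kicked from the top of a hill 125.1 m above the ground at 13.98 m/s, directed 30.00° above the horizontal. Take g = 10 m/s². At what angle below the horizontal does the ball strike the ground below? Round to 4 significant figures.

76.52°

v_x = 13.98 cos 30.00° = 12.107 m/s.
At impact |v_y| = √(v_y0² + 2 g h) = √(6.9900² + 2×10×125.1) = 50.506 m/s.
Angle below horizontal = arctan(|v_y| / v_x) = arctan(50.506 / 12.107) = 76.52°.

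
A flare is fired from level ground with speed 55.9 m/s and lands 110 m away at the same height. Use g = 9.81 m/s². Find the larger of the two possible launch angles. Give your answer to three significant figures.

Level-ground range: R = v₀² sin(2θ)/g ⇒ sin 2θ = R g / v₀² = 110×9.81/55.9² = 0.3453.
2θ = arcsin(0.3453) = 20.20° or 180° − 20.20° = 159.80°.
So θ = 10.1° or θ = 79.9°.

79.9°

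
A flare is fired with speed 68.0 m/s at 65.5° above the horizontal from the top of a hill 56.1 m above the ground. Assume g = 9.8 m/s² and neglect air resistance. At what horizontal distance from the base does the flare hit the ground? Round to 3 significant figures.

380 m

Components: v_x = 68.0 cos 65.5° = 28.20 m/s, v_y = 68.0 sin 65.5° = 61.88 m/s.
Vertical: 0 = 56.1 + 61.88 t − ½(9.8) t² ⇒ 4.900 t² − 61.88 t − 56.1 = 0.
t = [61.88 + √(3829 + 1100)] / 9.800 = 13.48 s.
Horizontal: R = v_x · t = 28.20 × 13.48 = 380 m.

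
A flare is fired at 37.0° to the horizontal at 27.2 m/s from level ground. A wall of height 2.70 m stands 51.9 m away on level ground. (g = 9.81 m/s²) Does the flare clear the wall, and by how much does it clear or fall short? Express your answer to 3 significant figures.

Yes — it clears the wall by 8.41 m.

v_x = 27.2 cos 37.0° = 21.72 m/s; v_y0 = 27.2 sin 37.0° = 16.37 m/s.
Time to reach the wall: t = 51.9 / 21.72 = 2.390 s.
Height at that point: y = 16.37×2.390 − 4.905×2.390² = 11.11 m.
That is 11.11 − 2.70 = 8.41 m above the top of the wall, so the flare clears it.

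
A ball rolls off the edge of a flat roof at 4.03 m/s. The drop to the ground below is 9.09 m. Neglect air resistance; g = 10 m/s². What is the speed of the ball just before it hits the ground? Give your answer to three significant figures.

14.1 m/s

Fall time: t = √(2 × 9.09 / 10) = 1.348 s.
At impact: v_x = 4.03 m/s (unchanged), v_y = g t = 10 × 1.348 = 13.48 m/s.
Speed = √(v_x² + v_y²) = √(16.24 + 181.7) = 14.1 m/s.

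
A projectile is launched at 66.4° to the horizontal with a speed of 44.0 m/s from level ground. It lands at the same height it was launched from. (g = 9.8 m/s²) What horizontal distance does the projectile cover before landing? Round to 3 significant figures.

145 m

Components: v_x = 44.0 cos 66.4° = 17.62 m/s, v_y = 44.0 sin 66.4° = 40.32 m/s.
Time of flight (same landing height): t = 2 v_y / g = 2 × 40.32 / 9.8 = 8.229 s.
Range: R = v_x · t = 17.62 × 8.229 = 145 m.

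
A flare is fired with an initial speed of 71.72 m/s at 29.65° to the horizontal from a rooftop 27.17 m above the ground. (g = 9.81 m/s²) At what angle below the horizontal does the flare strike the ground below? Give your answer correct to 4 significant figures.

34.18°

v_x = 71.72 cos 29.65° = 62.329 m/s.
At impact |v_y| = √(v_y0² + 2 g h) = √(35.480² + 2×9.81×27.17) = 42.331 m/s.
Angle below horizontal = arctan(|v_y| / v_x) = arctan(42.331 / 62.329) = 34.18°.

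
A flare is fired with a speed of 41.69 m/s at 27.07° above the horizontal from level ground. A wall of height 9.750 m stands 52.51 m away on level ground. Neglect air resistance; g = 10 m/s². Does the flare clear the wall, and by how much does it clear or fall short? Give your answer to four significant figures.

Yes — it clears the wall by 7.082 m.

v_x = 41.69 cos 27.07° = 37.123 m/s; v_y0 = 41.69 sin 27.07° = 18.972 m/s.
Time to reach the wall: t = 52.51 / 37.123 = 1.4145 s.
Height at that point: y = 18.972×1.4145 − 5.000×1.4145² = 16.832 m.
That is 16.832 − 9.750 = 7.082 m above the top of the wall, so the flare clears it.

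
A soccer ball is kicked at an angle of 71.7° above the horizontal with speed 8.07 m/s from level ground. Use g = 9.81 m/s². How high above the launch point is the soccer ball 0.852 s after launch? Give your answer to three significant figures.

2.97 m

v_y0 = 8.07 sin 71.7° = 7.662 m/s.
y(t) = v_y0 t − ½ g t² = 7.662×0.852 − 4.905×0.852² = 2.97 m.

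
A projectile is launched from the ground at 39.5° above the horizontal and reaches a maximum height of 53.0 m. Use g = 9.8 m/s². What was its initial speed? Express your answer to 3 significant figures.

50.7 m/s

At maximum height v_y = 0, so (v₀ sin θ)² = 2 g H.
v₀ sin 39.5° = √(2 × 9.8 × 53.0) = 32.23 m/s.
v₀ = 32.23 / sin 39.5° = 32.23 / 0.6361 = 50.7 m/s.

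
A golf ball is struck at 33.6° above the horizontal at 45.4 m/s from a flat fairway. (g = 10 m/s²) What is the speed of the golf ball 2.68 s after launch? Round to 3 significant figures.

37.9 m/s

v_x = 45.4 cos 33.6° = 37.81 m/s (constant).
v_y(t) = 45.4 sin 33.6° − g t = 25.12 − 10 × 2.68 = -1.680 m/s.
Speed = √(v_x² + v_y²) = √(1430 + 2.822) = 37.9 m/s.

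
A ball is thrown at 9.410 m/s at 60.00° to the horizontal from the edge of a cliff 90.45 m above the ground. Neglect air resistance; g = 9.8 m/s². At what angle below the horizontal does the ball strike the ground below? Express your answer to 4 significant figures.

v_x = 9.410 cos 60.00° = 4.7050 m/s.
At impact |v_y| = √(v_y0² + 2 g h) = √(8.1493² + 2×9.8×90.45) = 42.886 m/s.
Angle below horizontal = arctan(|v_y| / v_x) = arctan(42.886 / 4.7050) = 83.74°.

83.74°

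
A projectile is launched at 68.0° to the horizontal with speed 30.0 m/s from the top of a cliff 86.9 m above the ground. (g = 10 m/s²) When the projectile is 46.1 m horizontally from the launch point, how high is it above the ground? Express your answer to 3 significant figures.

117 m

v_x = 30.0 cos 68.0° = 11.24 m/s, v_y0 = 30.0 sin 68.0° = 27.82 m/s.
Time to reach x = 46.1 m: t = x / v_x = 46.1 / 11.24 = 4.101 s.
y = 86.9 + v_y0 t − ½ g t² = 86.9 + 27.82×4.101 − 5.000×4.101² = 117 m.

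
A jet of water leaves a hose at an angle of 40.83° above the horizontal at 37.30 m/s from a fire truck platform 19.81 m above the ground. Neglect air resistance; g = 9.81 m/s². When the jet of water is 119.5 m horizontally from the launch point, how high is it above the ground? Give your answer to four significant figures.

v_x = 37.30 cos 40.83° = 28.223 m/s, v_y0 = 37.30 sin 40.83° = 24.387 m/s.
Time to reach x = 119.5 m: t = x / v_x = 119.5 / 28.223 = 4.2341 s.
y = 19.81 + v_y0 t − ½ g t² = 19.81 + 24.387×4.2341 − 4.905×4.2341² = 35.13 m.

35.13 m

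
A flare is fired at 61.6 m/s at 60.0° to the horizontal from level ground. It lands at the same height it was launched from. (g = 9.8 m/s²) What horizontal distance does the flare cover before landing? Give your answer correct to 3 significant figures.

Components: v_x = 61.6 cos 60.0° = 30.80 m/s, v_y = 61.6 sin 60.0° = 53.35 m/s.
Time of flight (same landing height): t = 2 v_y / g = 2 × 53.35 / 9.8 = 10.89 s.
Range: R = v_x · t = 30.80 × 10.89 = 335 m.

335 m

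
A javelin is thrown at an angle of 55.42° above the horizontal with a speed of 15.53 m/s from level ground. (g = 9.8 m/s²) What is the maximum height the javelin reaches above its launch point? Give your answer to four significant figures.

Vertical component of launch velocity: v_y = 15.53 sin 55.42° = 12.786 m/s.
At the highest point the vertical velocity is zero, so v_y² = 2 g h_max.
h_max = (12.786)² / (2 × 9.8) = 163.48 / 19.60 = 8.341 m.

8.341 m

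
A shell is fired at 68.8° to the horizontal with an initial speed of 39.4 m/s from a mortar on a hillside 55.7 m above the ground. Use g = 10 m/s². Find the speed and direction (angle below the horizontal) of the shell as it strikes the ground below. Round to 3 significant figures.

v_x = 39.4 cos 68.8° = 14.25 m/s (constant).
|v_y| at impact = √((36.73)² + 2×10×55.7) = 49.63 m/s.
Speed = √(14.25² + 49.63²) = 51.6 m/s; angle = arctan(49.63/14.25) = 74.0° below horizontal.

51.6 m/s at 74.0° below the horizontal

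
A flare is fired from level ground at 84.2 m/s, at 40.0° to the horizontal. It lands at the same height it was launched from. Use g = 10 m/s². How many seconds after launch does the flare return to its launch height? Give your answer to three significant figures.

Vertical component: v_y = 84.2 sin 40.0° = 54.12 m/s.
For a projectile landing at launch height, time of flight is t = 2 v_y / g = 2 × 54.12 / 10 = 10.8 s.

10.8 s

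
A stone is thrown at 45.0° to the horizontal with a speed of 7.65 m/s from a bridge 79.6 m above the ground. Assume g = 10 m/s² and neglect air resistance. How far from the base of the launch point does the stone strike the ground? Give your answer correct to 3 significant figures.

24.7 m

Components: v_x = 7.65 cos 45.0° = 5.409 m/s, v_y = 7.65 sin 45.0° = 5.409 m/s.
Vertical: 0 = 79.6 + 5.409 t − ½(10) t² ⇒ 5.000 t² − 5.409 t − 79.6 = 0.
t = [5.409 + √(29.26 + 1592)] / 10.00 = 4.567 s.
Horizontal: R = v_x · t = 5.409 × 4.567 = 24.7 m.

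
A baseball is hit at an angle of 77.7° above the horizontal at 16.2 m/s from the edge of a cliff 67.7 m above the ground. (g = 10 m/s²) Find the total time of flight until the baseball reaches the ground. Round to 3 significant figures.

Vertical component: v_y = 16.2 sin 77.7° = 15.83 m/s.
Taking up as positive with launch at y = 67.7 m, landing at y = 0: 0 = 67.7 + 15.83 t − ½(10) t².
Solving 5.000 t² − 15.83 t − 67.7 = 0 gives t = [15.83 + √(15.83² + 4·5.000·67.7)] / 10.00 = 5.59 s.

5.59 s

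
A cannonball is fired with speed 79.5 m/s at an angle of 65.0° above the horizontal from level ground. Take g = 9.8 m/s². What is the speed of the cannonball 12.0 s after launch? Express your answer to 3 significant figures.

v_x = 79.5 cos 65.0° = 33.60 m/s (constant).
v_y(t) = 79.5 sin 65.0° − g t = 72.05 − 9.8 × 12.0 = -45.55 m/s.
Speed = √(v_x² + v_y²) = √(1129 + 2075) = 56.6 m/s.

56.6 m/s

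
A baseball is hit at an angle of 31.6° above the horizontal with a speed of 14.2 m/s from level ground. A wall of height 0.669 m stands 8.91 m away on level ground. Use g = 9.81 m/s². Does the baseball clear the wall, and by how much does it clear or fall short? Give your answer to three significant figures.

v_x = 14.2 cos 31.6° = 12.09 m/s; v_y0 = 14.2 sin 31.6° = 7.441 m/s.
Time to reach the wall: t = 8.91 / 12.09 = 0.7370 s.
Height at that point: y = 7.441×0.7370 − 4.905×0.7370² = 2.820 m.
That is 2.820 − 0.669 = 2.15 m above the top of the wall, so the baseball clears it.

Yes — it clears the wall by 2.15 m.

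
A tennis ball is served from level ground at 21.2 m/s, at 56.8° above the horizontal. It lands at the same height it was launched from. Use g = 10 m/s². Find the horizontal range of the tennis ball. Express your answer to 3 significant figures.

Components: v_x = 21.2 cos 56.8° = 11.61 m/s, v_y = 21.2 sin 56.8° = 17.74 m/s.
Time of flight (same landing height): t = 2 v_y / g = 2 × 17.74 / 10 = 3.548 s.
Range: R = v_x · t = 11.61 × 3.548 = 41.2 m.

41.2 m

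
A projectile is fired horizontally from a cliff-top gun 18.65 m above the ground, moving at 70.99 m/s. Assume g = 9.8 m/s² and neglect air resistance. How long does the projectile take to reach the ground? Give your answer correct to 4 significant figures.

1.951 s

The horizontal speed doesn't affect the fall. With v_y0 = 0, h = ½ g t².
t = √(2 × 18.65 / 9.8) = √3.8061 = 1.951 s.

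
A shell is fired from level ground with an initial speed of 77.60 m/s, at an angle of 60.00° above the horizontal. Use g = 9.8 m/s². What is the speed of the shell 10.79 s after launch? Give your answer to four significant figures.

v_x = 77.60 cos 60.00° = 38.800 m/s (constant).
v_y(t) = 77.60 sin 60.00° − g t = 67.204 − 9.8 × 10.79 = -38.538 m/s.
Speed = √(v_x² + v_y²) = √(1505.4 + 1485.2) = 54.69 m/s.

54.69 m/s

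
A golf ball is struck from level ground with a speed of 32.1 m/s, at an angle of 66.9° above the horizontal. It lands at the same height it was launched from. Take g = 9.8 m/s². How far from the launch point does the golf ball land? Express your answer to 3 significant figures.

Components: v_x = 32.1 cos 66.9° = 12.59 m/s, v_y = 32.1 sin 66.9° = 29.53 m/s.
Time of flight (same landing height): t = 2 v_y / g = 2 × 29.53 / 9.8 = 6.027 s.
Range: R = v_x · t = 12.59 × 6.027 = 75.9 m.

75.9 m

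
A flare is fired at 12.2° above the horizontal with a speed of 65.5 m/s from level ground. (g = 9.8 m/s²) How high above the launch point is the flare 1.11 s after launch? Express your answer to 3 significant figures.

v_y0 = 65.5 sin 12.2° = 13.84 m/s.
y(t) = v_y0 t − ½ g t² = 13.84×1.11 − 4.900×1.11² = 9.33 m.

9.33 m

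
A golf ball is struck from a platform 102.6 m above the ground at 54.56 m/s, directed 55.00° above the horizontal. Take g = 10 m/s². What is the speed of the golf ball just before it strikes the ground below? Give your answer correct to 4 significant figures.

70.91 m/s

v_x = 54.56 cos 55.00° = 31.294 m/s is unchanged throughout.
For the vertical component, v_y² = v_y0² + 2 g h = (44.693)² + 2×10×102.6 = 4049.5, so |v_y| = 63.636 m/s.
Impact speed = √(v_x² + v_y²) = √(979.31 + 4049.5) = 70.91 m/s.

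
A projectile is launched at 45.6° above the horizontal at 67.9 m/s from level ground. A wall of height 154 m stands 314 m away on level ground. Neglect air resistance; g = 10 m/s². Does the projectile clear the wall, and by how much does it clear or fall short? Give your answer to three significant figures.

No — it falls 51.8 m short of clearing the wall.

v_x = 67.9 cos 45.6° = 47.51 m/s; v_y0 = 67.9 sin 45.6° = 48.51 m/s.
Time to reach the wall: t = 314 / 47.51 = 6.609 s.
Height at that point: y = 48.51×6.609 − 5.000×6.609² = 102.2 m.
That is 154 − 102.2 = 51.8 m below the top of the wall, so the projectile does not clear it.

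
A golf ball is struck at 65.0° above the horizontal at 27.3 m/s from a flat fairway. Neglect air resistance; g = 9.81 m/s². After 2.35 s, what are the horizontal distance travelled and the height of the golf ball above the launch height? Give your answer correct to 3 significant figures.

v_x = 27.3 cos 65.0° = 11.54 m/s; v_y0 = 27.3 sin 65.0° = 24.74 m/s.
x = v_x t = 11.54 × 2.35 = 27.1 m.
y = v_y0 t − ½ g t² = 24.74×2.35 − 4.905×2.35² = 31.1 m.

x = 27.1 m, y = 31.1 m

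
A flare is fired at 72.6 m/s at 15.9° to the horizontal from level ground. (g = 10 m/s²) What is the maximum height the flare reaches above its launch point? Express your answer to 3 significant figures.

19.8 m

Vertical component of launch velocity: v_y = 72.6 sin 15.9° = 19.89 m/s.
At the highest point the vertical velocity is zero, so v_y² = 2 g h_max.
h_max = (19.89)² / (2 × 10) = 395.6 / 20.00 = 19.8 m.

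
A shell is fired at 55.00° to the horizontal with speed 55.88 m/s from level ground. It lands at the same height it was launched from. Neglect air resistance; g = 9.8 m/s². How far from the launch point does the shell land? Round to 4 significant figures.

Components: v_x = 55.88 cos 55.00° = 32.051 m/s, v_y = 55.88 sin 55.00° = 45.774 m/s.
Time of flight (same landing height): t = 2 v_y / g = 2 × 45.774 / 9.8 = 9.3416 s.
Range: R = v_x · t = 32.051 × 9.3416 = 299.4 m.

299.4 m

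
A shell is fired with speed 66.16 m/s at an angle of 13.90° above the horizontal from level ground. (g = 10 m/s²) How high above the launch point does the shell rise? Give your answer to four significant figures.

Vertical component of launch velocity: v_y = 66.16 sin 13.90° = 15.893 m/s.
At the highest point the vertical velocity is zero, so v_y² = 2 g h_max.
h_max = (15.893)² / (2 × 10) = 252.59 / 20.00 = 12.63 m.

12.63 m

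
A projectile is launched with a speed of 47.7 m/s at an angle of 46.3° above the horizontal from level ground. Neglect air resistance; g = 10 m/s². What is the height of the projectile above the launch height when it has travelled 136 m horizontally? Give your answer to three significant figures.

57.2 m

v_x = 47.7 cos 46.3° = 32.96 m/s, v_y0 = 47.7 sin 46.3° = 34.49 m/s.
Time to reach x = 136 m: t = x / v_x = 136 / 32.96 = 4.126 s.
y = v_y0 t − ½ g t² = 34.49×4.126 − 5.000×4.126² = 57.2 m.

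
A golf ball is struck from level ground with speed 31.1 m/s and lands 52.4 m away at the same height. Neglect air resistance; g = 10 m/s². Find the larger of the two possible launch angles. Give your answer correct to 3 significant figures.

73.6°

Level-ground range: R = v₀² sin(2θ)/g ⇒ sin 2θ = R g / v₀² = 52.4×10/31.1² = 0.5418.
2θ = arcsin(0.5418) = 32.81° or 180° − 32.81° = 147.19°.
So θ = 16.4° or θ = 73.6°.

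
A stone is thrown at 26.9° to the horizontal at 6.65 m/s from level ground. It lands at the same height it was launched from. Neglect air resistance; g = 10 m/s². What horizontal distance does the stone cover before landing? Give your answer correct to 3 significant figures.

3.57 m

Components: v_x = 6.65 cos 26.9° = 5.930 m/s, v_y = 6.65 sin 26.9° = 3.009 m/s.
Time of flight (same landing height): t = 2 v_y / g = 2 × 3.009 / 10 = 0.6018 s.
Range: R = v_x · t = 5.930 × 0.6018 = 3.57 m.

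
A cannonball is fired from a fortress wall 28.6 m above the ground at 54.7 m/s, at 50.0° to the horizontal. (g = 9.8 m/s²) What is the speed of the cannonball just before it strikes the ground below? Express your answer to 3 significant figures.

59.6 m/s

v_x = 54.7 cos 50.0° = 35.16 m/s is unchanged throughout.
For the vertical component, v_y² = v_y0² + 2 g h = (41.90)² + 2×9.8×28.6 = 2316, so |v_y| = 48.12 m/s.
Impact speed = √(v_x² + v_y²) = √(1236 + 2316) = 59.6 m/s.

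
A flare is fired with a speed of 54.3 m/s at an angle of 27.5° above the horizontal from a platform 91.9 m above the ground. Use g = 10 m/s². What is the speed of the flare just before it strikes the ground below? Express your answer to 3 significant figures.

69.2 m/s

v_x = 54.3 cos 27.5° = 48.16 m/s is unchanged throughout.
For the vertical component, v_y² = v_y0² + 2 g h = (25.07)² + 2×10×91.9 = 2467, so |v_y| = 49.67 m/s.
Impact speed = √(v_x² + v_y²) = √(2319 + 2467) = 69.2 m/s.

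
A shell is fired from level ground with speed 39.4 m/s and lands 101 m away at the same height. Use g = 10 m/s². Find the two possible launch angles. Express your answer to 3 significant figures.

20.3° and 69.7°

Level-ground range: R = v₀² sin(2θ)/g ⇒ sin 2θ = R g / v₀² = 101×10/39.4² = 0.6506.
2θ = arcsin(0.6506) = 40.59° or 180° − 40.59° = 139.41°.
So θ = 20.3° or θ = 69.7°.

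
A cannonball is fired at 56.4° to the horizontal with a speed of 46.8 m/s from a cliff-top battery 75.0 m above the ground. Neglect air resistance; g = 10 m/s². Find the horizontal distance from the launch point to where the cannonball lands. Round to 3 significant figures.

243 m

Components: v_x = 46.8 cos 56.4° = 25.90 m/s, v_y = 46.8 sin 56.4° = 38.98 m/s.
Vertical: 0 = 75.0 + 38.98 t − ½(10) t² ⇒ 5.000 t² − 38.98 t − 75.0 = 0.
t = [38.98 + √(1519 + 1500)] / 10.00 = 9.393 s.
Horizontal: R = v_x · t = 25.90 × 9.393 = 243 m.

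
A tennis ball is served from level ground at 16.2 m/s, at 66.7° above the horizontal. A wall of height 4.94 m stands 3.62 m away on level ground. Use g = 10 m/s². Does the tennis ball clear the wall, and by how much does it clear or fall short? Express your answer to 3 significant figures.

v_x = 16.2 cos 66.7° = 6.408 m/s; v_y0 = 16.2 sin 66.7° = 14.88 m/s.
Time to reach the wall: t = 3.62 / 6.408 = 0.5649 s.
Height at that point: y = 14.88×0.5649 − 5.000×0.5649² = 6.810 m.
That is 6.810 − 4.94 = 1.87 m above the top of the wall, so the tennis ball clears it.

Yes — it clears the wall by 1.87 m.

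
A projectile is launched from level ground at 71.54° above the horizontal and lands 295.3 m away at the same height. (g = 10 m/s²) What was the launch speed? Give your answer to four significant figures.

70.11 m/s

On level ground, R = v₀² sin(2θ) / g, so v₀ = √(R g / sin 2θ).
sin(2 × 71.54°) = 0.6007.
v₀ = √(295.3 × 10 / 0.6007) = √4915.9 = 70.11 m/s.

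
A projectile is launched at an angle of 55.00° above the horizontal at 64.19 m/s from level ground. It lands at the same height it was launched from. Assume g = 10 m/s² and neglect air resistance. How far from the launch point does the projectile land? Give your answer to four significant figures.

Components: v_x = 64.19 cos 55.00° = 36.818 m/s, v_y = 64.19 sin 55.00° = 52.581 m/s.
Time of flight (same landing height): t = 2 v_y / g = 2 × 52.581 / 10 = 10.516 s.
Range: R = v_x · t = 36.818 × 10.516 = 387.2 m.

387.2 m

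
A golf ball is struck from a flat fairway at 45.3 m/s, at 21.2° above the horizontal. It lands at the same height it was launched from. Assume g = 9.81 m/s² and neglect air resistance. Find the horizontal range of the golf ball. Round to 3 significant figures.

For level ground, R = v₀² sin(2θ) / g.
sin(2 × 21.2°) = sin 42.40° = 0.6743.
R = (45.3)² × 0.6743 / 9.81 = 141 m.

141 m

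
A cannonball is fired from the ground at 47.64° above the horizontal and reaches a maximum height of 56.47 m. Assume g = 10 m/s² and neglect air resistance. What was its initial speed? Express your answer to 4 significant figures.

At maximum height v_y = 0, so (v₀ sin θ)² = 2 g H.
v₀ sin 47.64° = √(2 × 10 × 56.47) = 33.607 m/s.
v₀ = 33.607 / sin 47.64° = 33.607 / 0.7389 = 45.48 m/s.

45.48 m/s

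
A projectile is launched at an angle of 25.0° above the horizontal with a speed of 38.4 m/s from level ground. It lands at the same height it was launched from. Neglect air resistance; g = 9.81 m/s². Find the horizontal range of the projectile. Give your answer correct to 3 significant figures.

115 m

For level ground, R = v₀² sin(2θ) / g.
sin(2 × 25.0°) = sin 50.00° = 0.7660.
R = (38.4)² × 0.7660 / 9.81 = 115 m.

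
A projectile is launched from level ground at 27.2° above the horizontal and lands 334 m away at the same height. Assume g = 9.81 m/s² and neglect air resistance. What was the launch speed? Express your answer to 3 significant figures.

On level ground, R = v₀² sin(2θ) / g, so v₀ = √(R g / sin 2θ).
sin(2 × 27.2°) = 0.8131.
v₀ = √(334 × 9.81 / 0.8131) = √4030 = 63.5 m/s.

63.5 m/s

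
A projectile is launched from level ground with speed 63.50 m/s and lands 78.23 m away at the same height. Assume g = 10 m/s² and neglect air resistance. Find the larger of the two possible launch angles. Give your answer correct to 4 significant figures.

84.41°

Level-ground range: R = v₀² sin(2θ)/g ⇒ sin 2θ = R g / v₀² = 78.23×10/63.50² = 0.1940.
2θ = arcsin(0.1940) = 11.186° or 180° − 11.186° = 168.814°.
So θ = 5.593° or θ = 84.41°.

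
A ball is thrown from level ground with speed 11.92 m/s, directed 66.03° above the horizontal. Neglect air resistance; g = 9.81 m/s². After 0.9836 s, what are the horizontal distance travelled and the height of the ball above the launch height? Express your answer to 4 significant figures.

x = 4.763 m, y = 5.968 m

v_x = 11.92 cos 66.03° = 4.8426 m/s; v_y0 = 11.92 sin 66.03° = 10.892 m/s.
x = v_x t = 4.8426 × 0.9836 = 4.763 m.
y = v_y0 t − ½ g t² = 10.892×0.9836 − 4.905×0.9836² = 5.968 m.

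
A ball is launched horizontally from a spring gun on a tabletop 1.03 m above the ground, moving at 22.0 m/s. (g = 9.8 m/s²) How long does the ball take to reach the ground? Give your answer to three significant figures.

0.458 s

The horizontal speed doesn't affect the fall. With v_y0 = 0, h = ½ g t².
t = √(2 × 1.03 / 9.8) = √0.2102 = 0.458 s.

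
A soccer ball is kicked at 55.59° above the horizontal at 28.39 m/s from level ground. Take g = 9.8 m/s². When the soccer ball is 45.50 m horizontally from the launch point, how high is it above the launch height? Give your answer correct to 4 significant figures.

v_x = 28.39 cos 55.59° = 16.044 m/s, v_y0 = 28.39 sin 55.59° = 23.422 m/s.
Time to reach x = 45.50 m: t = x / v_x = 45.50 / 16.044 = 2.8360 s.
y = v_y0 t − ½ g t² = 23.422×2.8360 − 4.900×2.8360² = 27.01 m.

27.01 m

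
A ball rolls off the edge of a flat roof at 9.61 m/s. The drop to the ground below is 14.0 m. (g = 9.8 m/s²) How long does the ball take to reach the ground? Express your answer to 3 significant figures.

1.69 s

The horizontal speed doesn't affect the fall. With v_y0 = 0, h = ½ g t².
t = √(2 × 14.0 / 9.8) = √2.857 = 1.69 s.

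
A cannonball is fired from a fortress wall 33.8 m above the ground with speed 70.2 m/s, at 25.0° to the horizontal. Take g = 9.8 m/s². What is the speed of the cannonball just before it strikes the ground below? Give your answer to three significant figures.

v_x = 70.2 cos 25.0° = 63.62 m/s is unchanged throughout.
For the vertical component, v_y² = v_y0² + 2 g h = (29.67)² + 2×9.8×33.8 = 1543, so |v_y| = 39.28 m/s.
Impact speed = √(v_x² + v_y²) = √(4048 + 1543) = 74.8 m/s.

74.8 m/s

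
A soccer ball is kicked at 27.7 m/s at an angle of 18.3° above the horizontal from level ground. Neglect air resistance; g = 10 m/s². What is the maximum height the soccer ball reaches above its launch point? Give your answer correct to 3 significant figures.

3.78 m

Vertical component of launch velocity: v_y = 27.7 sin 18.3° = 8.698 m/s.
At the highest point the vertical velocity is zero, so v_y² = 2 g h_max.
h_max = (8.698)² / (2 × 10) = 75.66 / 20.00 = 3.78 m.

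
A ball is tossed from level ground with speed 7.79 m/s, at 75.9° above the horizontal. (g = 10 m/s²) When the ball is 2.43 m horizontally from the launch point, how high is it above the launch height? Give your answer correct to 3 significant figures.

1.48 m

v_x = 7.79 cos 75.9° = 1.898 m/s, v_y0 = 7.79 sin 75.9° = 7.555 m/s.
Time to reach x = 2.43 m: t = x / v_x = 2.43 / 1.898 = 1.280 s.
y = v_y0 t − ½ g t² = 7.555×1.280 − 5.000×1.280² = 1.48 m.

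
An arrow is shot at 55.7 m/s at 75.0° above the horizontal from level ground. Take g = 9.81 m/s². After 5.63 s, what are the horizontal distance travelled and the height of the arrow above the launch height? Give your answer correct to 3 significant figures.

v_x = 55.7 cos 75.0° = 14.42 m/s; v_y0 = 55.7 sin 75.0° = 53.80 m/s.
x = v_x t = 14.42 × 5.63 = 81.2 m.
y = v_y0 t − ½ g t² = 53.80×5.63 − 4.905×5.63² = 147 m.

x = 81.2 m, y = 147 m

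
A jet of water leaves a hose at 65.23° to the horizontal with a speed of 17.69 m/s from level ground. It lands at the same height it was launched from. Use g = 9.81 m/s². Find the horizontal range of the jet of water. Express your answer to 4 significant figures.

For level ground, R = v₀² sin(2θ) / g.
sin(2 × 65.23°) = sin 130.46° = 0.7609.
R = (17.69)² × 0.7609 / 9.81 = 24.27 m.

24.27 m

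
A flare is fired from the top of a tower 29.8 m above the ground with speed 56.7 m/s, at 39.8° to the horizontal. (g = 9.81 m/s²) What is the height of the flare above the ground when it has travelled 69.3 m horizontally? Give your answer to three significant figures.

75.1 m

v_x = 56.7 cos 39.8° = 43.56 m/s, v_y0 = 56.7 sin 39.8° = 36.29 m/s.
Time to reach x = 69.3 m: t = x / v_x = 69.3 / 43.56 = 1.591 s.
y = 29.8 + v_y0 t − ½ g t² = 29.8 + 36.29×1.591 − 4.905×1.591² = 75.1 m.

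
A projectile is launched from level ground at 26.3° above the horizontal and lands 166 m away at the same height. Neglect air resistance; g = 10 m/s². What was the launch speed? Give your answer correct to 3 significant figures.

45.7 m/s

On level ground, R = v₀² sin(2θ) / g, so v₀ = √(R g / sin 2θ).
sin(2 × 26.3°) = 0.7944.
v₀ = √(166 × 10 / 0.7944) = √2090 = 45.7 m/s.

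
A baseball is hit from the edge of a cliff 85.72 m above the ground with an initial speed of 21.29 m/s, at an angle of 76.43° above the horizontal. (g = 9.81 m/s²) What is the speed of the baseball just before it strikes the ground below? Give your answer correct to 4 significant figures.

v_x = 21.29 cos 76.43° = 4.9953 m/s is unchanged throughout.
For the vertical component, v_y² = v_y0² + 2 g h = (20.696)² + 2×9.81×85.72 = 2110.2, so |v_y| = 45.937 m/s.
Impact speed = √(v_x² + v_y²) = √(24.953 + 2110.2) = 46.21 m/s.

46.21 m/s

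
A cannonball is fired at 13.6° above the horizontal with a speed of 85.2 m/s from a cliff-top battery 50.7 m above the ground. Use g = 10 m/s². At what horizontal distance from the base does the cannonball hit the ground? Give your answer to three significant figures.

Components: v_x = 85.2 cos 13.6° = 82.81 m/s, v_y = 85.2 sin 13.6° = 20.03 m/s.
Vertical: 0 = 50.7 + 20.03 t − ½(10) t² ⇒ 5.000 t² − 20.03 t − 50.7 = 0.
t = [20.03 + √(401.2 + 1014)] / 10.00 = 5.765 s.
Horizontal: R = v_x · t = 82.81 × 5.765 = 477 m.

477 m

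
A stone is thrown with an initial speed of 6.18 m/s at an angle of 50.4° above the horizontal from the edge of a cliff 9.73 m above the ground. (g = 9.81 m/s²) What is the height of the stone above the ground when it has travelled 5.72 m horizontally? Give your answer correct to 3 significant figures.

v_x = 6.18 cos 50.4° = 3.939 m/s, v_y0 = 6.18 sin 50.4° = 4.762 m/s.
Time to reach x = 5.72 m: t = x / v_x = 5.72 / 3.939 = 1.452 s.
y = 9.73 + v_y0 t − ½ g t² = 9.73 + 4.762×1.452 − 4.905×1.452² = 6.30 m.

6.30 m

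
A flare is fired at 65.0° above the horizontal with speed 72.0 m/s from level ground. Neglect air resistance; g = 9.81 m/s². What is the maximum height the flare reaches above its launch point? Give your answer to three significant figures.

217 m

Vertical component of launch velocity: v_y = 72.0 sin 65.0° = 65.25 m/s.
At the highest point the vertical velocity is zero, so v_y² = 2 g h_max.
h_max = (65.25)² / (2 × 9.81) = 4258 / 19.62 = 217 m.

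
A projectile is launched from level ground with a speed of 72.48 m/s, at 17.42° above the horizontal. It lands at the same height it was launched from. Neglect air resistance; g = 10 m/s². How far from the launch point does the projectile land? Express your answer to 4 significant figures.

300.1 m

Components: v_x = 72.48 cos 17.42° = 69.156 m/s, v_y = 72.48 sin 17.42° = 21.699 m/s.
Time of flight (same landing height): t = 2 v_y / g = 2 × 21.699 / 10 = 4.3398 s.
Range: R = v_x · t = 69.156 × 4.3398 = 300.1 m.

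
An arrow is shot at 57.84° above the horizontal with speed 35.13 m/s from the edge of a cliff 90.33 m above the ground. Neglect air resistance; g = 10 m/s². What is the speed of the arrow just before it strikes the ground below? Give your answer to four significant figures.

55.14 m/s

v_x = 35.13 cos 57.84° = 18.699 m/s is unchanged throughout.
For the vertical component, v_y² = v_y0² + 2 g h = (29.740)² + 2×10×90.33 = 2691.1, so |v_y| = 51.876 m/s.
Impact speed = √(v_x² + v_y²) = √(349.65 + 2691.1) = 55.14 m/s.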